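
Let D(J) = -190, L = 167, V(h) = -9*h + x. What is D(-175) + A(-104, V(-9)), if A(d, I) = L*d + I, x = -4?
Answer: -17481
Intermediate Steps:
V(h) = -4 - 9*h (V(h) = -9*h - 4 = -4 - 9*h)
A(d, I) = I + 167*d (A(d, I) = 167*d + I = I + 167*d)
D(-175) + A(-104, V(-9)) = -190 + ((-4 - 9*(-9)) + 167*(-104)) = -190 + ((-4 + 81) - 17368) = -190 + (77 - 17368) = -190 - 17291 = -17481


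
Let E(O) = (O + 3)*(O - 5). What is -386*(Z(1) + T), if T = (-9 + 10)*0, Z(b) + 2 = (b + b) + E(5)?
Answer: 0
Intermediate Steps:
E(O) = (-5 + O)*(3 + O) (E(O) = (3 + O)*(-5 + O) = (-5 + O)*(3 + O))
Z(b) = -2 + 2*b (Z(b) = -2 + ((b + b) + (-15 + 5² - 2*5)) = -2 + (2*b + (-15 + 25 - 10)) = -2 + (2*b + 0) = -2 + 2*b)
T = 0 (T = 1*0 = 0)
-386*(Z(1) + T) = -386*((-2 + 2*1) + 0) = -386*((-2 + 2) + 0) = -386*(0 + 0) = -386*0 = 0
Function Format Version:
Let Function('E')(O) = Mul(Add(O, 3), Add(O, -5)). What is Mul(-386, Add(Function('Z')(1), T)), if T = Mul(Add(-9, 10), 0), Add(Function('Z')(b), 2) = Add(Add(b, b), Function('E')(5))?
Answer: 0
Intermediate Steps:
Function('E')(O) = Mul(Add(-5, O), Add(3, O)) (Function('E')(O) = Mul(Add(3, O), Add(-5, O)) = Mul(Add(-5, O), Add(3, O)))
Function('Z')(b) = Add(-2, Mul(2, b)) (Function('Z')(b) = Add(-2, Add(Add(b, b), Add(-15, Pow(5, 2), Mul(-2, 5)))) = Add(-2, Add(Mul(2, b), Add(-15, 25, -10))) = Add(-2, Add(Mul(2, b), 0)) = Add(-2, Mul(2, b)))
T = 0 (T = Mul(1, 0) = 0)
Mul(-386, Add(Function('Z')(1), T)) = Mul(-386, Add(Add(-2, Mul(2, 1)), 0)) = Mul(-386, Add(Add(-2, 2), 0)) = Mul(-386, Add(0, 0)) = Mul(-386, 0) = 0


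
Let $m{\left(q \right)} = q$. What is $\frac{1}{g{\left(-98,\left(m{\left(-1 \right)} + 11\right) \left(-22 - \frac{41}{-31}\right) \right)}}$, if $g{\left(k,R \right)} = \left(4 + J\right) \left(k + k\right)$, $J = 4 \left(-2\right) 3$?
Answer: $\frac{1}{3920} \approx 0.0002551$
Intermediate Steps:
$J = -24$ ($J = \left(-8\right) 3 = -24$)
$g{\left(k,R \right)} = - 40 k$ ($g{\left(k,R \right)} = \left(4 - 24\right) \left(k + k\right) = - 20 \cdot 2 k = - 40 k$)
$\frac{1}{g{\left(-98,\left(m{\left(-1 \right)} + 11\right) \left(-22 - \frac{41}{-31}\right) \right)}} = \frac{1}{\left(-40\right) \left(-98\right)} = \frac{1}{3920}$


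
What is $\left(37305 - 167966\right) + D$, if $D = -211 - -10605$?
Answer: $-120267$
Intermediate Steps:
$D = 10394$ ($D = -211 + 10605 = 10394$)
$\left(37305 - 167966\right) + D = \left(37305 - 167966\right) + 10394 = -130661 + 10394 = -120267$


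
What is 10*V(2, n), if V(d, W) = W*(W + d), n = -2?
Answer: 0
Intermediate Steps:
10*V(2, n) = 10*(-2*(-2 + 2)) = 10*(-2*0) = 10*0 = 0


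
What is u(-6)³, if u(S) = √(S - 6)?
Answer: -24*I*√3 ≈ -41.569*I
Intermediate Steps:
u(S) = √(-6 + S)
u(-6)³ = (√(-6 - 6))³ = (√(-12))³ = (2*I*√3)³ = -24*I*√3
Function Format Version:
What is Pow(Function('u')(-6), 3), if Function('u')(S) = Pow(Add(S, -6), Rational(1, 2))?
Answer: Mul(-24, I, Pow(3, Rational(1, 2))) ≈ Mul(-41.569, I)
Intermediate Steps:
Function('u')(S) = Pow(Add(-6, S), Rational(1, 2))
Pow(Function('u')(-6), 3) = Pow(Pow(Add(-6, -6), Rational(1, 2)), 3) = Pow(Pow(-12, Rational(1, 2)), 3) = Pow(Mul(2, I, Pow(3, Rational(1, 2))), 3) = Mul(-24, I, Pow(3, Rational(1, 2)))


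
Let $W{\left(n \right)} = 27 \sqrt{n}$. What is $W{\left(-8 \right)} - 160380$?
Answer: $-160380 + 54 i \sqrt{2} \approx -1.6038 \cdot 10^{5} + 76.368 i$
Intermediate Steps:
$W{\left(-8 \right)} - 160380 = 27 \sqrt{-8} - 160380 = 27 \cdot 2 i \sqrt{2} - 160380 = 54 i \sqrt{2} - 160380 = -160380 + 54 i \sqrt{2}$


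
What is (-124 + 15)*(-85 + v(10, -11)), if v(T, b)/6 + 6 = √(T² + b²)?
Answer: 13189 - 654*√221 ≈ 3466.6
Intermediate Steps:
v(T, b) = -36 + 6*√(T² + b²)
(-124 + 15)*(-85 + v(10, -11)) = (-124 + 15)*(-85 + (-36 + 6*√(10² + (-11)²))) = -109*(-85 + (-36 + 6*√(100 + 121))) = -109*(-85 + (-36 + 6*√221)) = -109*(-121 + 6*√221) = 13189 - 654*√221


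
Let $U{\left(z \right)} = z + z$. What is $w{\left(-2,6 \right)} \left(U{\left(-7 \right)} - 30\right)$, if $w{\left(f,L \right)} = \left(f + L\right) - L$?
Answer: $88$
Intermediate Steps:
$U{\left(z \right)} = 2 z$
$w{\left(f,L \right)} = f$ ($w{\left(f,L \right)} = \left(L + f\right) - L = f$)
$w{\left(-2,6 \right)} \left(U{\left(-7 \right)} - 30\right) = - 2 \left(2 \left(-7\right) - 30\right) = - 2 \left(-14 - 30\right) = \left(-2\right) \left(-44\right) = 88$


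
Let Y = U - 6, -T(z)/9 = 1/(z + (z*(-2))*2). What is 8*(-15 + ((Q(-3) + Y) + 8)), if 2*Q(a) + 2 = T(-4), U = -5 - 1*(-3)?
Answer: -131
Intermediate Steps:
U = -2 (U = -5 + 3 = -2)
T(z) = 3/z (T(z) = -9/(z + (z*(-2))*2) = -9/(z - 2*z*2) = -9/(z - 4*z) = -9*(-1/(3*z)) = -(-3)/z = 3/z)
Y = -8 (Y = -2 - 6 = -8)
Q(a) = -11/8 (Q(a) = -1 + (3/(-4))/2 = -1 + (3*(-¼))/2 = -1 + (½)*(-¾) = -1 - 3/8 = -11/8)
8*(-15 + ((Q(-3) + Y) + 8)) = 8*(-15 + ((-11/8 - 8) + 8)) = 8*(-15 + (-75/8 + 8)) = 8*(-15 - 11/8) = 8*(-131/8) = -131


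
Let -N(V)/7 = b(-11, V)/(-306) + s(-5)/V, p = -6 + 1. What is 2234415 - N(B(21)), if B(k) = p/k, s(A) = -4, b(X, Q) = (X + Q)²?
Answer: 107693159417/48195 ≈ 2.2345e+6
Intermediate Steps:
p = -5
b(X, Q) = (Q + X)²
B(k) = -5/k
N(V) = 28/V + 7*(-11 + V)²/306 (N(V) = -7*((V - 11)²/(-306) - 4/V) = -7*((-11 + V)²*(-1/306) - 4/V) = -7*(-(-11 + V)²/306 - 4/V) = -7*(-4/V - (-11 + V)²/306) = 28/V + 7*(-11 + V)²/306)
2234415 - N(B(21)) = 2234415 - (28/((-5/21)) + 7*(-11 - 5/21)²/306) = 2234415 - (28/((-5*1/21)) + 7*(-11 - 5*1/21)²/306) = 2234415 - (28/(-5/21) + 7*(-11 - 5/21)²/306) = 2234415 - (28*(-21/5) + 7*(-236/21)²/306) = 2234415 - (-588/5 + (7/306)*(55696/441)) = 2234415 - (-588/5 + 27848/9639) = 2234415 - 1*(-5528492/48195) = 2234415 + 5528492/48195 = 107693159417/48195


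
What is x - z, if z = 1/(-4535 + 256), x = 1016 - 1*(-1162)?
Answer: 9319663/4279 ≈ 2178.0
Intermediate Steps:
x = 2178 (x = 1016 + 1162 = 2178)
z = -1/4279 (z = 1/(-4279) = -1/4279 ≈ -0.00023370)
x - z = 2178 - 1*(-1/4279) = 2178 + 1/4279 = 9319663/4279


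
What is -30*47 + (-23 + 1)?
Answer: -1432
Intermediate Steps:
-30*47 + (-23 + 1) = -1410 - 22 = -1432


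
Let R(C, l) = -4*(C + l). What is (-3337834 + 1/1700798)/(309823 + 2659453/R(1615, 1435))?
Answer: -34629586488339100/3212111070227653 ≈ -10.781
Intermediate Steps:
R(C, l) = -4*C - 4*l
(-3337834 + 1/1700798)/(309823 + 2659453/R(1615, 1435)) = (-3337834 + 1/1700798)/(309823 + 2659453/(-4*1615 - 4*1435)) = (-3337834 + 1/1700798)/(309823 + 2659453/(-6460 - 5740)) = -5676981391531/(1700798*(309823 + 2659453/(-12200))) = -5676981391531/(1700798*(309823 + 2659453*(-1/12200))) = -5676981391531/(1700798*(309823 - 2659453/12200)) = -5676981391531/(1700798*3777181147/12200) = -5676981391531/1700798*12200/3777181147 = -34629586488339100/3212111070227653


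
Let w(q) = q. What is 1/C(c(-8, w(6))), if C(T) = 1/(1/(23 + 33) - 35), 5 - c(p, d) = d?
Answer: -1959/56 ≈ -34.982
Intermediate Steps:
c(p, d) = 5 - d
C(T) = -56/1959 (C(T) = 1/(1/56 - 35) = 1/(-1959/56) = -56/1959)
1/C(c(-8, w(6))) = 1/(-56/1959) = -1959/56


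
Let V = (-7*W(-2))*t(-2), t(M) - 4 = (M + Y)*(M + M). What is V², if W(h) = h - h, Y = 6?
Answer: 0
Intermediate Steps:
W(h) = 0
t(M) = 4 + 2*M*(6 + M) (t(M) = 4 + (M + 6)*(M + M) = 4 + (6 + M)*(2*M) = 4 + 2*M*(6 + M))
V = 0 (V = (-7*0)*(4 + 2*(-2)² + 12*(-2)) = 0*(4 + 2*4 - 24) = 0*(4 + 8 - 24) = 0*(-12) = 0)
V² = 0² = 0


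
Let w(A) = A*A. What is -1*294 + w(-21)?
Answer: 147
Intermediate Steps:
w(A) = A²
-1*294 + w(-21) = -1*294 + (-21)² = -294 + 441 = 147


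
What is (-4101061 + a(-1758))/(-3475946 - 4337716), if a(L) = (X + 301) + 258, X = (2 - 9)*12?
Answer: 683431/1302277 ≈ 0.52480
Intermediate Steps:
X = -84 (X = -7*12 = -84)
a(L) = 475 (a(L) = (-84 + 301) + 258 = 217 + 258 = 475)
(-4101061 + a(-1758))/(-3475946 - 4337716) = (-4101061 + 475)/(-3475946 - 4337716) = -4100586/(-7813662) = -4100586*(-1/7813662) = 683431/1302277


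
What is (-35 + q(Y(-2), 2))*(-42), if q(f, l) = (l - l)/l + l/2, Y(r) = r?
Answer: 1428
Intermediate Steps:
q(f, l) = l/2 (q(f, l) = 0/l + l*(½) = 0 + l/2 = l/2)
(-35 + q(Y(-2), 2))*(-42) = (-35 + (½)*2)*(-42) = (-35 + 1)*(-42) = -34*(-42) = 1428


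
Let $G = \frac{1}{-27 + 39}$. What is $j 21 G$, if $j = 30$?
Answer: $\frac{105}{2} \approx 52.5$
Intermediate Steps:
$G = \frac{1}{12} \approx 0.083333$
$j 21 G = 30 \cdot 21 \cdot \frac{1}{12} = 630 \cdot \frac{1}{12} = \frac{105}{2}$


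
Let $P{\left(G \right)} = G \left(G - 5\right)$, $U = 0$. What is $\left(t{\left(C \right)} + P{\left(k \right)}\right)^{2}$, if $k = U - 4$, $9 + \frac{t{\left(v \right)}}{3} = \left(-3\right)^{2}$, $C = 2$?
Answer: $1296$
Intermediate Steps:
$t{\left(v \right)} = 0$ ($t{\left(v \right)} = -27 + 3 \left(-3\right)^{2} = -27 + 3 \cdot 9 = -27 + 27 = 0$)
$k = -4$ ($k = 0 - 4 = -4$)
$P{\left(G \right)} = G \left(-5 + G\right)$
$\left(t{\left(C \right)} + P{\left(k \right)}\right)^{2} = \left(0 - 4 \left(-5 - 4\right)\right)^{2} = \left(0 - -36\right)^{2} = \left(0 + 36\right)^{2} = 36^{2} = 1296$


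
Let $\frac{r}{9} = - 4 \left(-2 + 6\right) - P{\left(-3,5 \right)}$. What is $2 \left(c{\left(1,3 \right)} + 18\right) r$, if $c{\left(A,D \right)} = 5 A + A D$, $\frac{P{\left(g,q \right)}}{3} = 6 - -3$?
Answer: $-20124$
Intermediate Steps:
$P{\left(g,q \right)} = 27$ ($P{\left(g,q \right)} = 3 \left(6 - -3\right) = 3 \left(6 + 3\right) = 3 \cdot 9 = 27$)
$r = -387$ ($r = 9 \left(- 4 \left(-2 + 6\right) - 27\right) = 9 \left(\left(-4\right) 4 - 27\right) = 9 \left(-16 - 27\right) = 9 \left(-43\right) = -387$)
$2 \left(c{\left(1,3 \right)} + 18\right) r = 2 \left(1 \left(5 + 3\right) + 18\right) \left(-387\right) = 2 \left(1 \cdot 8 + 18\right) \left(-387\right) = 2 \left(8 + 18\right) \left(-387\right) = 2 \cdot 26 \left(-387\right) = 52 \left(-387\right) = -20124$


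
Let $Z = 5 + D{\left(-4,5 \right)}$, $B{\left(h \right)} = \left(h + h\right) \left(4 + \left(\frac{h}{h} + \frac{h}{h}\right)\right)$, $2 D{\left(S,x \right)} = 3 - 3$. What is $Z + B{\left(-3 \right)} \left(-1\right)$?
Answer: $41$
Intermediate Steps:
$D{\left(S,x \right)} = 0$ ($D{\left(S,x \right)} = \frac{3 - 3}{2} = \frac{1}{2} \cdot 0 = 0$)
$B{\left(h \right)} = 12 h$ ($B{\left(h \right)} = 2 h \left(4 + \left(1 + 1\right)\right) = 2 h \left(4 + 2\right) = 2 h 6 = 12 h$)
$Z = 5$ ($Z = 5 + 0 = 5$)
$Z + B{\left(-3 \right)} \left(-1\right) = 5 + 12 \left(-3\right) \left(-1\right) = 5 - -36 = 5 + 36 = 41$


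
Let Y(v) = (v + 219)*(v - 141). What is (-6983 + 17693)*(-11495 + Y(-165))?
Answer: -300083490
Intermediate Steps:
Y(v) = (-141 + v)*(219 + v) (Y(v) = (219 + v)*(-141 + v) = (-141 + v)*(219 + v))
(-6983 + 17693)*(-11495 + Y(-165)) = (-6983 + 17693)*(-11495 + (-30879 + (-165)² + 78*(-165))) = 10710*(-11495 + (-30879 + 27225 - 12870)) = 10710*(-11495 - 16524) = 10710*(-28019) = -300083490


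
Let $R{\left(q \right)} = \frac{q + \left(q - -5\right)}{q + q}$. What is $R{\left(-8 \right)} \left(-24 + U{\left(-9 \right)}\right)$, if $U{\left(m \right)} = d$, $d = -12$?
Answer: $- \frac{99}{4} \approx -24.75$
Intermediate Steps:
$U{\left(m \right)} = -12$
$R{\left(q \right)} = \frac{5 + 2 q}{2 q}$ ($R{\left(q \right)} = \frac{q + \left(q + 5\right)}{2 q} = \left(q + \left(5 + q\right)\right) \frac{1}{2 q} = \left(5 + 2 q\right) \frac{1}{2 q} = \frac{5 + 2 q}{2 q}$)
$R{\left(-8 \right)} \left(-24 + U{\left(-9 \right)}\right) = \frac{\frac{5}{2} - 8}{-8} \left(-24 - 12\right) = \left(- \frac{1}{8}\right) \left(- \frac{11}{2}\right) \left(-36\right) = \frac{11}{16} \left(-36\right) = - \frac{99}{4}$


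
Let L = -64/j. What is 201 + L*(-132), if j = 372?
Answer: 6935/31 ≈ 223.71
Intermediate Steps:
L = -16/93 (L = -64/372 = -64*1/372 = -16/93 ≈ -0.17204)
201 + L*(-132) = 201 - 16/93*(-132) = 201 + 704/31 = 6935/31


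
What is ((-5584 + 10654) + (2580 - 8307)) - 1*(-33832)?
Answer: 33175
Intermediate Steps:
((-5584 + 10654) + (2580 - 8307)) - 1*(-33832) = (5070 - 5727) + 33832 = -657 + 33832 = 33175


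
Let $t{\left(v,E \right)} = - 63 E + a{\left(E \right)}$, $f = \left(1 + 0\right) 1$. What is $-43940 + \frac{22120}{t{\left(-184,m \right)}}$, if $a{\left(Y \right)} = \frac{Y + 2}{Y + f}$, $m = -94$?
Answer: $- \frac{12100882280}{275419} \approx -43936.0$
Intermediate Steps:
$f = 1$ ($f = 1 \cdot 1 = 1$)
$a{\left(Y \right)} = \frac{2 + Y}{1 + Y}$ ($a{\left(Y \right)} = \frac{Y + 2}{Y + 1} = \frac{2 + Y}{1 + Y}$)
$t{\left(v,E \right)} = - 63 E + \frac{2 + E}{1 + E}$
$-43940 + \frac{22120}{t{\left(-184,m \right)}} = -43940 + \frac{22120}{\frac{1}{1 - 94} \left(2 - 94 - - 5922 \left(1 - 94\right)\right)} = -43940 + \frac{22120}{\frac{1}{-93} \left(2 - 94 - \left(-5922\right) \left(-93\right)\right)} = -43940 + \frac{22120}{\left(- \frac{1}{93}\right) \left(2 - 94 - 550746\right)} = -43940 + \frac{22120}{\left(- \frac{1}{93}\right) \left(-550838\right)} = -43940 + \frac{22120}{\frac{550838}{93}} = -43940 + 22120 \cdot \frac{93}{550838} = -43940 + \frac{1028580}{275419} = - \frac{12100882280}{275419}$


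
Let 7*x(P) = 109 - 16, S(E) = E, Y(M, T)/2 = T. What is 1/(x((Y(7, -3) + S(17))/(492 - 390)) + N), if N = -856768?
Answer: -7/5997283 ≈ -1.1672e-6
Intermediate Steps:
Y(M, T) = 2*T
x(P) = 93/7 (x(P) = (109 - 16)/7 = (⅐)*93 = 93/7)
1/(x((Y(7, -3) + S(17))/(492 - 390)) + N) = 1/(93/7 - 856768) = 1/(-5997283/7) = -7/5997283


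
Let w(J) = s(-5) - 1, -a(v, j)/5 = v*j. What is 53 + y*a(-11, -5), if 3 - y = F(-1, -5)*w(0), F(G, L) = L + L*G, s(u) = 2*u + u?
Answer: -772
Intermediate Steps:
s(u) = 3*u
a(v, j) = -5*j*v (a(v, j) = -5*v*j = -5*j*v)
F(G, L) = L + G*L
w(J) = -16 (w(J) = 3*(-5) - 1 = -15 - 1 = -16)
y = 3 (y = 3 - (-5*(1 - 1))*(-16) = 3 - (-5*0)*(-16) = 3 - 0*(-16) = 3 - 1*0 = 3 + 0 = 3)
53 + y*a(-11, -5) = 53 + 3*(-5*(-5)*(-11)) = 53 + 3*(-275) = 53 - 825 = -772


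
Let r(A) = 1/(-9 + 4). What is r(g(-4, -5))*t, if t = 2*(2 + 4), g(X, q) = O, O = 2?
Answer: -12/5 ≈ -2.4000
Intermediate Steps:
g(X, q) = 2
r(A) = -⅕ (r(A) = 1/(-5) = -⅕)
t = 12 (t = 2*6 = 12)
r(g(-4, -5))*t = -⅕*12 = -12/5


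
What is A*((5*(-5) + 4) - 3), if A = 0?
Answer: 0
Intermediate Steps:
A*((5*(-5) + 4) - 3) = 0*((5*(-5) + 4) - 3) = 0*((-25 + 4) - 3) = 0*(-21 - 3) = 0*(-24) = 0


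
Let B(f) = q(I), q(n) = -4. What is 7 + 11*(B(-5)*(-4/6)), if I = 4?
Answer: 109/3 ≈ 36.333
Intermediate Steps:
B(f) = -4
7 + 11*(B(-5)*(-4/6)) = 7 + 11*(-(-16)/6) = 7 + 11*(-4*(-2/3)) = 7 + 11*(8/3) = 7 + 88/3 = 109/3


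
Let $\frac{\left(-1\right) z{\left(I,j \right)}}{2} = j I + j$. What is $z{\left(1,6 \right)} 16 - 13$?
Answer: $-397$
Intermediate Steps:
$z{\left(I,j \right)} = - 2 j - 2 I j$ ($z{\left(I,j \right)} = - 2 \left(j I + j\right) = - 2 \left(I j + j\right) = - 2 \left(j + I j\right) = - 2 j - 2 I j$)
$z{\left(1,6 \right)} 16 - 13 = \left(-2\right) 6 \left(1 + 1\right) 16 - 13 = \left(-2\right) 6 \cdot 2 \cdot 16 - 13 = \left(-24\right) 16 - 13 = -384 - 13 = -397$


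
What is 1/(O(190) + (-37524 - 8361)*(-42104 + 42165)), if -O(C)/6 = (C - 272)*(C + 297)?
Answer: -1/2559381 ≈ -3.9072e-7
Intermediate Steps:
O(C) = -6*(-272 + C)*(297 + C) (O(C) = -6*(C - 272)*(C + 297) = -6*(-272 + C)*(297 + C))
1/(O(190) + (-37524 - 8361)*(-42104 + 42165)) = 1/((484704 - 150*190 - 6*190**2) + (-37524 - 8361)*(-42104 + 42165)) = 1/((484704 - 28500 - 6*36100) - 45885*61) = 1/((484704 - 28500 - 216600) - 2798985) = 1/(239604 - 2798985) = 1/(-2559381) = -1/2559381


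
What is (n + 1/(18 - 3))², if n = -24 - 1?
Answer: 139876/225 ≈ 621.67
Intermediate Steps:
n = -25
(n + 1/(18 - 3))² = (-25 + 1/(18 - 3))² = (-25 + 1/15)² = (-374/15)² = 139876/225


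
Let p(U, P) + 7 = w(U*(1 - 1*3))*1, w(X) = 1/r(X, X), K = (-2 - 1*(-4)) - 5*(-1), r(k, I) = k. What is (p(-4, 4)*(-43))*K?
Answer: 16555/8 ≈ 2069.4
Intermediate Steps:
K = 7 (K = (-2 + 4) + 5 = 2 + 5 = 7)
w(X) = 1/X
p(U, P) = -7 - 1/(2*U) (p(U, P) = -7 + 1/(U*(1 - 1*3)) = -7 + 1/(U*(1 - 3)) = -7 + 1/(U*(-2)) = -7 + 1/(-2*U) = -7 - 1/(2*U)*1 = -7 - 1/(2*U))
(p(-4, 4)*(-43))*K = ((-7 - ½/(-4))*(-43))*7 = ((-7 - ½*(-¼))*(-43))*7 = ((-7 + ⅛)*(-43))*7 = -55/8*(-43)*7 = (2365/8)*7 = 16555/8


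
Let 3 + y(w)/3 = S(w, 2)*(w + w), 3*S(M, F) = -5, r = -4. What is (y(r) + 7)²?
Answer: 1444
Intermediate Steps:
S(M, F) = -5/3 (S(M, F) = (⅓)*(-5) = -5/3)
y(w) = -9 - 10*w (y(w) = -9 + 3*(-5*(w + w)/3) = -9 + 3*(-10*w/3) = -9 - 10*w)
(y(r) + 7)² = ((-9 - 10*(-4)) + 7)² = ((-9 + 40) + 7)² = (31 + 7)² = 38² = 1444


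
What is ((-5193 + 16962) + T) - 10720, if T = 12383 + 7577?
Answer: 21009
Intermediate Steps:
T = 19960
((-5193 + 16962) + T) - 10720 = ((-5193 + 16962) + 19960) - 10720 = (11769 + 19960) - 10720 = 31729 - 10720 = 21009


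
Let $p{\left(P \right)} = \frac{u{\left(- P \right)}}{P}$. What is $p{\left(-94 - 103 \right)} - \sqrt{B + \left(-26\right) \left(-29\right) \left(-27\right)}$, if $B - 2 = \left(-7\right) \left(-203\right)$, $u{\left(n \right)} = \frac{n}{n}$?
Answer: $- \frac{1}{197} - i \sqrt{18935} \approx -0.0050761 - 137.6 i$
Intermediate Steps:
$u{\left(n \right)} = 1$
$p{\left(P \right)} = \frac{1}{P}$ ($p{\left(P \right)} = 1 \frac{1}{P} = \frac{1}{P}$)
$B = 1423$ ($B = 2 - -1421 = 2 + 1421 = 1423$)
$p{\left(-94 - 103 \right)} - \sqrt{B + \left(-26\right) \left(-29\right) \left(-27\right)} = \frac{1}{-94 - 103} - \sqrt{1423 + \left(-26\right) \left(-29\right) \left(-27\right)} = \frac{1}{-94 - 103} - \sqrt{1423 + 754 \left(-27\right)} = \frac{1}{-197} - \sqrt{1423 - 20358} = - \frac{1}{197} - \sqrt{-18935} = - \frac{1}{197} - i \sqrt{18935}$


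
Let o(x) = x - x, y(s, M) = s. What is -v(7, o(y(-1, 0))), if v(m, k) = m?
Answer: -7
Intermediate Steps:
o(x) = 0
-v(7, o(y(-1, 0))) = -1*7 = -7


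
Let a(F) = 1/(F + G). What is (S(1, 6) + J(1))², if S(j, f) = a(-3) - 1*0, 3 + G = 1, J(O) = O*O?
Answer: 16/25 ≈ 0.64000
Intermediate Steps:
J(O) = O²
G = -2 (G = -3 + 1 = -2)
a(F) = 1/(-2 + F) (a(F) = 1/(F - 2) = 1/(-2 + F))
S(j, f) = -⅕ (S(j, f) = 1/(-2 - 3) - 1*0 = 1/(-5) + 0 = -⅕ + 0 = -⅕)
(S(1, 6) + J(1))² = (-⅕ + 1²)² = (-⅕ + 1)² = (⅘)² = 16/25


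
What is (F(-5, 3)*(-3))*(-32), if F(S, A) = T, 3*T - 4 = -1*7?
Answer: -96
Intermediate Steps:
T = -1 (T = 4/3 + (-1*7)/3 = 4/3 + (⅓)*(-7) = 4/3 - 7/3 = -1)
F(S, A) = -1
(F(-5, 3)*(-3))*(-32) = -1*(-3)*(-32) = 3*(-32) = -96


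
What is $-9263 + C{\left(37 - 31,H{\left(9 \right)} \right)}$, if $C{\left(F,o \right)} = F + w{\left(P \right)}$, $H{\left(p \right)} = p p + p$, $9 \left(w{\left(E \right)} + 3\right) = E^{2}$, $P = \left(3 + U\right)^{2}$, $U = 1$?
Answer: $- \frac{83084}{9} \approx -9231.6$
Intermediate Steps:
$P = 16$ ($P = \left(3 + 1\right)^{2} = 4^{2} = 16$)
$w{\left(E \right)} = -3 + \frac{E^{2}}{9}$
$H{\left(p \right)} = p + p^{2}$ ($H{\left(p \right)} = p^{2} + p = p + p^{2}$)
$C{\left(F,o \right)} = \frac{229}{9} + F$ ($C{\left(F,o \right)} = F - \left(3 - \frac{16^{2}}{9}\right) = F + \left(-3 + \frac{1}{9} \cdot 256\right) = F + \left(-3 + \frac{256}{9}\right) = F + \frac{229}{9} = \frac{229}{9} + F$)
$-9263 + C{\left(37 - 31,H{\left(9 \right)} \right)} = -9263 + \left(\frac{229}{9} + \left(37 - 31\right)\right) = -9263 + \left(\frac{229}{9} + 6\right) = -9263 + \frac{283}{9} = - \frac{83084}{9}$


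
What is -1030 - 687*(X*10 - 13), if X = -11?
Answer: 83471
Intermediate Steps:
-1030 - 687*(X*10 - 13) = -1030 - 687*(-11*10 - 13) = -1030 - 687*(-110 - 13) = -1030 - 687*(-123) = -1030 + 84501 = 83471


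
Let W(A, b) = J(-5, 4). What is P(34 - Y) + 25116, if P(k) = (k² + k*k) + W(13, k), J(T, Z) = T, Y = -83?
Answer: 52489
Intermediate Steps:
W(A, b) = -5
P(k) = -5 + 2*k² (P(k) = (k² + k*k) - 5 = (k² + k²) - 5 = 2*k² - 5 = -5 + 2*k²)
P(34 - Y) + 25116 = (-5 + 2*(34 - 1*(-83))²) + 25116 = (-5 + 2*(34 + 83)²) + 25116 = (-5 + 2*117²) + 25116 = (-5 + 2*13689) + 25116 = (-5 + 27378) + 25116 = 27373 + 25116 = 52489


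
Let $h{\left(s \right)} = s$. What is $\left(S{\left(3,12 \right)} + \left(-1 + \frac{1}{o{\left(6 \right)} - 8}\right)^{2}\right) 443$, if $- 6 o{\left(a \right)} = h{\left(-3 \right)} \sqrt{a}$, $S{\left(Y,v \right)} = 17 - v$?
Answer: $\frac{43419316}{15625} + \frac{124926 \sqrt{6}}{15625} \approx 2798.4$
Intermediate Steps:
$o{\left(a \right)} = \frac{\sqrt{a}}{2}$ ($o{\left(a \right)} = - \frac{\left(-3\right) \sqrt{a}}{6} = \frac{\sqrt{a}}{2}$)
$\left(S{\left(3,12 \right)} + \left(-1 + \frac{1}{o{\left(6 \right)} - 8}\right)^{2}\right) 443 = \left(\left(17 - 12\right) + \left(-1 + \frac{1}{\frac{\sqrt{6}}{2} - 8}\right)^{2}\right) 443 = \left(\left(17 - 12\right) + \left(-1 + \frac{1}{-8 + \frac{\sqrt{6}}{2}}\right)^{2}\right) 443 = \left(5 + \left(-1 + \frac{1}{-8 + \frac{\sqrt{6}}{2}}\right)^{2}\right) 443 = 2215 + 443 \left(-1 + \frac{1}{-8 + \frac{\sqrt{6}}{2}}\right)^{2}$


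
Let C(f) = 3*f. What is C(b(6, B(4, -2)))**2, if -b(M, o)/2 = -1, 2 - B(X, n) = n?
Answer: 36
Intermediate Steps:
B(X, n) = 2 - n
b(M, o) = 2 (b(M, o) = -2*(-1) = 2)
C(b(6, B(4, -2)))**2 = (3*2)**2 = 6**2 = 36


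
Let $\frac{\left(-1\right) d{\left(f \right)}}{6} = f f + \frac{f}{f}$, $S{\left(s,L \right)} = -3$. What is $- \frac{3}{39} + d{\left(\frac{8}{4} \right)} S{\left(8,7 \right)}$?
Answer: $\frac{1169}{13} \approx 89.923$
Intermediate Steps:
$d{\left(f \right)} = -6 - 6 f^{2}$ ($d{\left(f \right)} = - 6 \left(f f + \frac{f}{f}\right) = - 6 \left(f^{2} + 1\right) = - 6 \left(1 + f^{2}\right) = -6 - 6 f^{2}$)
$- \frac{3}{39} + d{\left(\frac{8}{4} \right)} S{\left(8,7 \right)} = - \frac{3}{39} + \left(-6 - 6 \left(\frac{8}{4}\right)^{2}\right) \left(-3\right) = \left(-3\right) \frac{1}{39} + \left(-6 - 6 \left(8 \cdot \frac{1}{4}\right)^{2}\right) \left(-3\right) = - \frac{1}{13} + \left(-6 - 6 \cdot 2^{2}\right) \left(-3\right) = - \frac{1}{13} + \left(-6 - 24\right) \left(-3\right) = - \frac{1}{13} - -90 = - \frac{1}{13} + 90 = \frac{1169}{13}$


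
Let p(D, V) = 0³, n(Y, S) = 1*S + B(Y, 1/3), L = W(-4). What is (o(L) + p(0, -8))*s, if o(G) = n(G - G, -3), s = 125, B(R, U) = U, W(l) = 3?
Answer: -1000/3 ≈ -333.33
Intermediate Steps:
L = 3
n(Y, S) = ⅓ + S (n(Y, S) = 1*S + 1/3 = S + ⅓ = ⅓ + S)
p(D, V) = 0
o(G) = -8/3 (o(G) = ⅓ - 3 = -8/3)
(o(L) + p(0, -8))*s = (-8/3 + 0)*125 = -8/3*125 = -1000/3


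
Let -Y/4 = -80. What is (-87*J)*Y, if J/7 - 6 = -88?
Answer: 15980160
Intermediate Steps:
J = -574 (J = 42 + 7*(-88) = 42 - 616 = -574)
Y = 320 (Y = -4*(-80) = 320)
(-87*J)*Y = -87*(-574)*320 = 49938*320 = 15980160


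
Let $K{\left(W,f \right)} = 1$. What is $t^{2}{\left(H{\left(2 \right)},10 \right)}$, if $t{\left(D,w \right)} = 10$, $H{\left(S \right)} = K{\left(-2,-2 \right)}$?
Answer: $100$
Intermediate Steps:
$H{\left(S \right)} = 1$
$t^{2}{\left(H{\left(2 \right)},10 \right)} = 10^{2} = 100$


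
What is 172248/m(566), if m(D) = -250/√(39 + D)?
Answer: -947364*√5/125 ≈ -16947.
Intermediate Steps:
m(D) = -250/√(39 + D)
172248/m(566) = 172248/((-250/√(39 + 566))) = 172248/((-50*√5/11)) = 172248*(-11*√5/250) = -947364*√5/125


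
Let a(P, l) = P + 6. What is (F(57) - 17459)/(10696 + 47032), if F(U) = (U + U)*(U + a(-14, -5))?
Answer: -11873/57728 ≈ -0.20567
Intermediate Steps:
a(P, l) = 6 + P
F(U) = 2*U*(-8 + U) (F(U) = (U + U)*(U + (6 - 14)) = (2*U)*(U - 8) = (2*U)*(-8 + U) = 2*U*(-8 + U))
(F(57) - 17459)/(10696 + 47032) = (2*57*(-8 + 57) - 17459)/(10696 + 47032) = (2*57*49 - 17459)/57728 = (5586 - 17459)*(1/57728) = -11873*1/57728 = -11873/57728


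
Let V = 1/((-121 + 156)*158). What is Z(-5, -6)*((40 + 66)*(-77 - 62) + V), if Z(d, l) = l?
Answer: 244437057/2765 ≈ 88404.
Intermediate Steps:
V = 1/5530 (V = (1/158)/35 = (1/35)*(1/158) = 1/5530 ≈ 0.00018083)
Z(-5, -6)*((40 + 66)*(-77 - 62) + V) = -6*((40 + 66)*(-77 - 62) + 1/5530) = -6*(106*(-139) + 1/5530) = -6*(-14734 + 1/5530) = -6*(-81479019/5530) = 244437057/2765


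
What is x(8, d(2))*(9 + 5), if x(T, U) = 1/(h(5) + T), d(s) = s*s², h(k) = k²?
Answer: 14/33 ≈ 0.42424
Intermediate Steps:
d(s) = s³
x(T, U) = 1/(25 + T) (x(T, U) = 1/(5² + T) = 1/(25 + T))
x(8, d(2))*(9 + 5) = (9 + 5)/(25 + 8) = 14/33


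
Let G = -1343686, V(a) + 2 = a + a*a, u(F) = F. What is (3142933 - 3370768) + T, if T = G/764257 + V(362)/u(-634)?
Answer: -55248103631491/242269469 ≈ -2.2804e+5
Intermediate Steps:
V(a) = -2 + a + a**2 (V(a) = -2 + (a + a*a) = -2 + (a + a**2) = -2 + a + a**2)
T = -50639161876/242269469 (T = -1343686/764257 + (-2 + 362 + 362**2)/(-634) = -1343686*1/764257 + (-2 + 362 + 131044)*(-1/634) = -1343686/764257 + 131404*(-1/634) = -1343686/764257 - 65702/317 = -50639161876/242269469 ≈ -209.02)
(3142933 - 3370768) + T = (3142933 - 3370768) - 50639161876/242269469 = -227835 - 50639161876/242269469 = -55248103631491/242269469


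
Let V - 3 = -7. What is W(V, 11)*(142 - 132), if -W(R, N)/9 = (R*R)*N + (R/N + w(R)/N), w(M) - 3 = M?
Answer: -173790/11 ≈ -15799.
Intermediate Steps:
V = -4 (V = 3 - 7 = -4)
w(M) = 3 + M
W(R, N) = -9*N*R² - 9*R/N - 9*(3 + R)/N (W(R, N) = -9*((R*R)*N + (R/N + (3 + R)/N)) = -9*(R²*N + (R/N + (3 + R)/N)) = -9*(N*R² + (R/N + (3 + R)/N)) = -9*(N*R² + R/N + (3 + R)/N) = -9*N*R² - 9*R/N - 9*(3 + R)/N)
W(V, 11)*(142 - 132) = (9*(-3 - 2*(-4) - 1*11²*(-4)²)/11)*(142 - 132) = (9*(1/11)*(-3 + 8 - 1*121*16))*10 = (9*(1/11)*(-3 + 8 - 1936))*10 = (9*(1/11)*(-1931))*10 = -17379/11*10 = -173790/11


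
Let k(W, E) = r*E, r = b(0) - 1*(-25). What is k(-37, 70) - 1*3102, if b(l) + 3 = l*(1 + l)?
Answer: -1562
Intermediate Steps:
b(l) = -3 + l*(1 + l)
r = 22 (r = (-3 + 0 + 0²) - 1*(-25) = (-3 + 0 + 0) + 25 = -3 + 25 = 22)
k(W, E) = 22*E
k(-37, 70) - 1*3102 = 22*70 - 1*3102 = 1540 - 3102 = -1562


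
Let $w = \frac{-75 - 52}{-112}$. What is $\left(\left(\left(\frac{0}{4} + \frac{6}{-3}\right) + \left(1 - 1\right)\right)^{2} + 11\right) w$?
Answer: $\frac{1905}{112} \approx 17.009$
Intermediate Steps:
$w = \frac{127}{112}$ ($w = \left(-75 - 52\right) \left(- \frac{1}{112}\right) = \left(-127\right) \left(- \frac{1}{112}\right) = \frac{127}{112} \approx 1.1339$)
$\left(\left(\left(\frac{0}{4} + \frac{6}{-3}\right) + \left(1 - 1\right)\right)^{2} + 11\right) w = \left(\left(\left(\frac{0}{4} + \frac{6}{-3}\right) + \left(1 - 1\right)\right)^{2} + 11\right) \frac{127}{112} = \left(\left(\left(0 \cdot \frac{1}{4} + 6 \left(- \frac{1}{3}\right)\right) + 0\right)^{2} + 11\right) \frac{127}{112} = \left(\left(\left(0 - 2\right) + 0\right)^{2} + 11\right) \frac{127}{112} = \left(\left(-2 + 0\right)^{2} + 11\right) \frac{127}{112} = \left(\left(-2\right)^{2} + 11\right) \frac{127}{112} = \left(4 + 11\right) \frac{127}{112} = 15 \cdot \frac{127}{112} = \frac{1905}{112}$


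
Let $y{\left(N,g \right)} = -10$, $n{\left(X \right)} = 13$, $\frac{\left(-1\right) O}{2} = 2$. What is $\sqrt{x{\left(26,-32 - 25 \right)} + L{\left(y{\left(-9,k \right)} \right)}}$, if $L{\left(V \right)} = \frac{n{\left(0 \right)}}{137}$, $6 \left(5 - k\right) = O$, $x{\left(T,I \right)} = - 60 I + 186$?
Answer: $\frac{\sqrt{67682795}}{137} \approx 60.051$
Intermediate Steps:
$O = -4$ ($O = \left(-2\right) 2 = -4$)
$x{\left(T,I \right)} = 186 - 60 I$
$k = \frac{17}{3}$ ($k = 5 - - \frac{2}{3} = 5 + \frac{2}{3} = \frac{17}{3} \approx 5.6667$)
$L{\left(V \right)} = \frac{13}{137}$
$\sqrt{x{\left(26,-32 - 25 \right)} + L{\left(y{\left(-9,k \right)} \right)}} = \sqrt{\left(186 - 60 \left(-32 - 25\right)\right) + \frac{13}{137}} = \sqrt{\left(186 - -3420\right) + \frac{13}{137}} = \sqrt{\left(186 + 3420\right) + \frac{13}{137}} = \sqrt{3606 + \frac{13}{137}} = \sqrt{\frac{494035}{137}} = \frac{\sqrt{67682795}}{137}$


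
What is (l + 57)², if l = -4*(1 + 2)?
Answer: 2025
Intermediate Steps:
l = -12 (l = -4*3 = -12)
(l + 57)² = (-12 + 57)² = 45² = 2025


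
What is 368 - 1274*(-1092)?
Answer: 1391576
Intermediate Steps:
368 - 1274*(-1092) = 368 + 1391208 = 1391576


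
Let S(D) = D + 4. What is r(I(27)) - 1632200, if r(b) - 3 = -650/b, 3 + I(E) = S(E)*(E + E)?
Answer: -2727401837/1671 ≈ -1.6322e+6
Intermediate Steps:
S(D) = 4 + D
I(E) = -3 + 2*E*(4 + E) (I(E) = -3 + (4 + E)*(E + E) = -3 + (4 + E)*(2*E) = -3 + 2*E*(4 + E))
r(b) = 3 - 650/b
r(I(27)) - 1632200 = (3 - 650/(-3 + 2*27*(4 + 27))) - 1632200 = (3 - 650/(-3 + 2*27*31)) - 1632200 = (3 - 650/(-3 + 1674)) - 1632200 = (3 - 650/1671) - 1632200 = 4363/1671 - 1632200 = -2727401837/1671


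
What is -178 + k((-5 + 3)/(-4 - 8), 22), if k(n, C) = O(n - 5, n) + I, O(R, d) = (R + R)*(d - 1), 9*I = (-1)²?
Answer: -1019/6 ≈ -169.83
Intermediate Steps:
I = ⅑ (I = (⅑)*(-1)² = (⅑)*1 = ⅑ ≈ 0.11111)
O(R, d) = 2*R*(-1 + d) (O(R, d) = (2*R)*(-1 + d) = 2*R*(-1 + d))
k(n, C) = ⅑ + 2*(-1 + n)*(-5 + n) (k(n, C) = 2*(n - 5)*(-1 + n) + ⅑ = 2*(-5 + n)*(-1 + n) + ⅑ = 2*(-1 + n)*(-5 + n) + ⅑ = ⅑ + 2*(-1 + n)*(-5 + n))
-178 + k((-5 + 3)/(-4 - 8), 22) = -178 + (⅑ + 2*(-1 + (-5 + 3)/(-4 - 8))*(-5 + (-5 + 3)/(-4 - 8))) = -178 + (⅑ + 2*(-1 - 2/(-12))*(-5 - 2/(-12))) = -178 + (⅑ + 2*(-1 - 2*(-1/12))*(-5 - 2*(-1/12))) = -178 + (⅑ + 2*(-1 + ⅙)*(-5 + ⅙)) = -178 + (⅑ + 2*(-⅚)*(-29/6)) = -178 + (⅑ + 145/18) = -178 + 49/6 = -1019/6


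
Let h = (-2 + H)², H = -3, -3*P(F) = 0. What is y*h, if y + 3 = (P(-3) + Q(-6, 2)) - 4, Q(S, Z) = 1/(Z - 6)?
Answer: -725/4 ≈ -181.25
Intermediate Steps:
Q(S, Z) = 1/(-6 + Z)
P(F) = 0 (P(F) = -⅓*0 = 0)
h = 25 (h = (-2 - 3)² = (-5)² = 25)
y = -29/4 (y = -3 + ((0 + 1/(-6 + 2)) - 4) = -3 + ((0 + 1/(-4)) - 4) = -3 + ((0 - ¼) - 4) = -3 + (-¼ - 4) = -3 - 17/4 = -29/4 ≈ -7.2500)
y*h = -29/4*25 = -725/4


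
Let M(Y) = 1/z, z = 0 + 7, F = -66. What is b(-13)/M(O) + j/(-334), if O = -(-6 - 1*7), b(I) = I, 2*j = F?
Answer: -30361/334 ≈ -90.901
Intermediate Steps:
j = -33 (j = (½)*(-66) = -33)
z = 7
O = 13 (O = -(-6 - 7) = -1*(-13) = 13)
M(Y) = ⅐ (M(Y) = 1/7 = ⅐)
b(-13)/M(O) + j/(-334) = -13/⅐ - 33/(-334) = -13*7 - 33*(-1/334) = -91 + 33/334 = -30361/334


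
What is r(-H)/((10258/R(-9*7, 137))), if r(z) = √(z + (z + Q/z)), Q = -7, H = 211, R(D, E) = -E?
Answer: -137*I*√18786385/2164438 ≈ -0.27434*I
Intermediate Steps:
r(z) = √(-7/z + 2*z) (r(z) = √(z + (z - 7/z)) = √(-7/z + 2*z))
r(-H)/((10258/R(-9*7, 137))) = √(-7/((-1*211)) + 2*(-1*211))/((10258/((-1*137)))) = √(-7/(-211) + 2*(-211))/((10258/(-137))) = √(-7*(-1/211) - 422)/((10258*(-1/137))) = √(7/211 - 422)/(-10258/137) = √(-89035/211)*(-137/10258) = (I*√18786385/211)*(-137/10258) = -137*I*√18786385/2164438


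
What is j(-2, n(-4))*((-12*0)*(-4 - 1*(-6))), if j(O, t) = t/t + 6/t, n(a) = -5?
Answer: 0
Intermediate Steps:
j(O, t) = 1 + 6/t
j(-2, n(-4))*((-12*0)*(-4 - 1*(-6))) = ((6 - 5)/(-5))*((-12*0)*(-4 - 1*(-6))) = (-⅕*1)*(0*(-4 + 6)) = -0*2 = -⅕*0 = 0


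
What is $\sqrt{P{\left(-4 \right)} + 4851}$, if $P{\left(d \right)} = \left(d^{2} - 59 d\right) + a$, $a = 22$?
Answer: $5 \sqrt{205} \approx 71.589$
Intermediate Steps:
$P{\left(d \right)} = 22 + d^{2} - 59 d$ ($P{\left(d \right)} = \left(d^{2} - 59 d\right) + 22 = 22 + d^{2} - 59 d$)
$\sqrt{P{\left(-4 \right)} + 4851} = \sqrt{\left(22 + \left(-4\right)^{2} - -236\right) + 4851} = \sqrt{\left(22 + 16 + 236\right) + 4851} = \sqrt{274 + 4851} = \sqrt{5125} = 5 \sqrt{205}$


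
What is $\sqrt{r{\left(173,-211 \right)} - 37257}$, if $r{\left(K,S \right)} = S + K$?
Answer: $i \sqrt{37295} \approx 193.12 i$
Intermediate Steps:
$r{\left(K,S \right)} = K + S$
$\sqrt{r{\left(173,-211 \right)} - 37257} = \sqrt{\left(173 - 211\right) - 37257} = \sqrt{-38 - 37257} = \sqrt{-37295} = i \sqrt{37295}$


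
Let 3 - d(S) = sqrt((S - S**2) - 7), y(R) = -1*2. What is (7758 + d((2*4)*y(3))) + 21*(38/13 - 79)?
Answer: 80124/13 - 3*I*sqrt(31) ≈ 6163.4 - 16.703*I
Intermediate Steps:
y(R) = -2
d(S) = 3 - sqrt(-7 + S - S**2) (d(S) = 3 - sqrt((S - S**2) - 7) = 3 - sqrt(-7 + S - S**2))
(7758 + d((2*4)*y(3))) + 21*(38/13 - 79) = (7758 + (3 - sqrt(-7 + (2*4)*(-2) - ((2*4)*(-2))**2))) + 21*(38/13 - 79) = (7758 + (3 - sqrt(-7 + 8*(-2) - (8*(-2))**2))) + 21*(38*(1/13) - 79) = (7758 + (3 - sqrt(-7 - 16 - 1*(-16)**2))) + 21*(38/13 - 79) = (7758 + (3 - sqrt(-7 - 16 - 1*256))) + 21*(-989/13) = (7758 + (3 - sqrt(-7 - 16 - 256))) - 20769/13 = (7758 + (3 - sqrt(-279))) - 20769/13 = (7758 + (3 - 3*I*sqrt(31))) - 20769/13 = (7761 - 3*I*sqrt(31)) - 20769/13 = 80124/13 - 3*I*sqrt(31)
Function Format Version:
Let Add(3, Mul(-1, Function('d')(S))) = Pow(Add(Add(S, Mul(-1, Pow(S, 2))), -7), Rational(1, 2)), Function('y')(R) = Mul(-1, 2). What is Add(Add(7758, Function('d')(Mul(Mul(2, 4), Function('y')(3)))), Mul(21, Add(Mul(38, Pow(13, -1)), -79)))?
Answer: Add(Rational(80124, 13), Mul(-3, I, Pow(31, Rational(1, 2)))) ≈ Add(6163.4, Mul(-16.703, I))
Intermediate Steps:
Function('y')(R) = -2
Function('d')(S) = Add(3, Mul(-1, Pow(Add(-7, S, Mul(-1, Pow(S, 2))), Rational(1, 2)))) (Function('d')(S) = Add(3, Mul(-1, Pow(Add(Add(S, Mul(-1, Pow(S, 2))), -7), Rational(1, 2)))) = Add(3, Mul(-1, Pow(Add(-7, S, Mul(-1, Pow(S, 2))), Rational(1, 2)))))
Add(Add(7758, Function('d')(Mul(Mul(2, 4), Function('y')(3)))), Mul(21, Add(Mul(38, Pow(13, -1)), -79))) = Add(Add(7758, Add(3, Mul(-1, Pow(Add(-7, Mul(Mul(2, 4), -2), Mul(-1, Pow(Mul(Mul(2, 4), -2), 2))), Rational(1, 2))))), Mul(21, Add(Mul(38, Pow(13, -1)), -79))) = Add(Add(7758, Add(3, Mul(-1, Pow(Add(-7, Mul(8, -2), Mul(-1, Pow(Mul(8, -2), 2))), Rational(1, 2))))), Mul(21, Add(Mul(38, Rational(1, 13)), -79))) = Add(Add(7758, Add(3, Mul(-1, Pow(Add(-7, -16, Mul(-1, Pow(-16, 2))), Rational(1, 2))))), Mul(21, Add(Rational(38, 13), -79))) = Add(Add(7758, Add(3, Mul(-1, Pow(Add(-7, -16, Mul(-1, 256)), Rational(1, 2))))), Mul(21, Rational(-989, 13))) = Add(Add(7758, Add(3, Mul(-1, Pow(Add(-7, -16, -256), Rational(1, 2))))), Rational(-20769, 13)) = Add(Add(7758, Add(3, Mul(-1, Pow(-279, Rational(1, 2))))), Rational(-20769, 13)) = Add(Add(7758, Add(3, Mul(-1, Mul(3, I, Pow(31, Rational(1, 2)))))), Rational(-20769, 13)) = Add(Add(7758, Add(3, Mul(-3, I, Pow(31, Rational(1, 2))))), Rational(-20769, 13)) = Add(Add(7761, Mul(-3, I, Pow(31, Rational(1, 2)))), Rational(-20769, 13)) = Add(Rational(80124, 13), Mul(-3, I, Pow(31, Rational(1, 2))))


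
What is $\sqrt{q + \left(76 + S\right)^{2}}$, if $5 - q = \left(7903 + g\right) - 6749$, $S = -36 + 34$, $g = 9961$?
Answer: $3 i \sqrt{626} \approx 75.06 i$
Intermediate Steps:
$S = -2$
$q = -11110$ ($q = 5 - \left(\left(7903 + 9961\right) - 6749\right) = 5 - \left(17864 - 6749\right) = 5 - 11115 = -11110$)
$\sqrt{q + \left(76 + S\right)^{2}} = \sqrt{-11110 + \left(76 - 2\right)^{2}} = \sqrt{-11110 + 74^{2}} = \sqrt{-11110 + 5476} = \sqrt{-5634} = 3 i \sqrt{626}$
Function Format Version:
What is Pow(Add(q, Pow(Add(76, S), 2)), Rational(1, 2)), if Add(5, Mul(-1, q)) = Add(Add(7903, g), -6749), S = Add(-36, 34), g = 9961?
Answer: Mul(3, I, Pow(626, Rational(1, 2))) ≈ Mul(75.060, I)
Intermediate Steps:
S = -2
q = -11110 (q = Add(5, Mul(-1, Add(Add(7903, 9961), -6749))) = Add(5, Mul(-1, Add(17864, -6749))) = Add(5, Mul(-1, 11115)) = Add(5, -11115) = -11110)
Pow(Add(q, Pow(Add(76, S), 2)), Rational(1, 2)) = Pow(Add(-11110, Pow(Add(76, -2), 2)), Rational(1, 2)) = Pow(Add(-11110, Pow(74, 2)), Rational(1, 2)) = Pow(Add(-11110, 5476), Rational(1, 2)) = Pow(-5634, Rational(1, 2)) = Mul(3, I, Pow(626, Rational(1, 2)))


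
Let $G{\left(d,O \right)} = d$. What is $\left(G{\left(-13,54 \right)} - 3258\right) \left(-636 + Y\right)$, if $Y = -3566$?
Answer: $13744742$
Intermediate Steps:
$\left(G{\left(-13,54 \right)} - 3258\right) \left(-636 + Y\right) = \left(-13 - 3258\right) \left(-636 - 3566\right) = \left(-3271\right) \left(-4202\right) = 13744742$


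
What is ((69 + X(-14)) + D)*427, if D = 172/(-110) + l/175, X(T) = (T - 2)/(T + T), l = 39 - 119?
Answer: 1586427/55 ≈ 28844.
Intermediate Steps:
l = -80
X(T) = (-2 + T)/(2*T) (X(T) = (-2 + T)/((2*T)) = (-2 + T)*(1/(2*T)) = (-2 + T)/(2*T))
D = -778/385 (D = 172/(-110) - 80/175 = 172*(-1/110) - 80*1/175 = -86/55 - 16/35 = -778/385 ≈ -2.0208)
((69 + X(-14)) + D)*427 = ((69 + (½)*(-2 - 14)/(-14)) - 778/385)*427 = ((69 + (½)*(-1/14)*(-16)) - 778/385)*427 = ((69 + 4/7) - 778/385)*427 = (487/7 - 778/385)*427 = (26007/385)*427 = 1586427/55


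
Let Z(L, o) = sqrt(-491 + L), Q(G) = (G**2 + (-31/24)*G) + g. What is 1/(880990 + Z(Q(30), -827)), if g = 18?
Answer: 3523960/3104573518847 - 2*sqrt(1553)/3104573518847 ≈ 1.1351e-6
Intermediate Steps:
Q(G) = 18 + G**2 - 31*G/24 (Q(G) = (G**2 + (-31/24)*G) + 18 = (G**2 + (-31*1/24)*G) + 18 = (G**2 - 31*G/24) + 18 = 18 + G**2 - 31*G/24)
1/(880990 + Z(Q(30), -827)) = 1/(880990 + sqrt(-491 + (18 + 30**2 - 31/24*30))) = 1/(880990 + sqrt(-491 + (18 + 900 - 155/4))) = 1/(880990 + sqrt(-491 + 3517/4)) = 1/(880990 + sqrt(1553/4)) = 1/(880990 + sqrt(1553)/2)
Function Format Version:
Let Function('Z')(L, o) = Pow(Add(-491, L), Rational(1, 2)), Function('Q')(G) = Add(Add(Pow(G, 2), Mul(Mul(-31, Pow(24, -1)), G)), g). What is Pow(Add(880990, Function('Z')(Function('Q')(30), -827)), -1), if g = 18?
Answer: Add(Rational(3523960, 3104573518847), Mul(Rational(-2, 3104573518847), Pow(1553, Rational(1, 2)))) ≈ 1.1351e-6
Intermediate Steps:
Function('Q')(G) = Add(18, Pow(G, 2), Mul(Rational(-31, 24), G)) (Function('Q')(G) = Add(Add(Pow(G, 2), Mul(Mul(-31, Pow(24, -1)), G)), 18) = Add(Add(Pow(G, 2), Mul(Mul(-31, Rational(1, 24)), G)), 18) = Add(Add(Pow(G, 2), Mul(Rational(-31, 24), G)), 18) = Add(18, Pow(G, 2), Mul(Rational(-31, 24), G)))
Pow(Add(880990, Function('Z')(Function('Q')(30), -827)), -1) = Pow(Add(880990, Pow(Add(-491, Add(18, Pow(30, 2), Mul(Rational(-31, 24), 30))), Rational(1, 2))), -1) = Pow(Add(880990, Pow(Add(-491, Add(18, 900, Rational(-155, 4))), Rational(1, 2))), -1) = Pow(Add(880990, Pow(Add(-491, Rational(3517, 4)), Rational(1, 2))), -1) = Pow(Add(880990, Pow(Rational(1553, 4), Rational(1, 2))), -1) = Pow(Add(880990, Mul(Rational(1, 2), Pow(1553, Rational(1, 2)))), -1)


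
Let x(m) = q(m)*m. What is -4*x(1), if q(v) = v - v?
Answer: 0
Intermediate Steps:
q(v) = 0
x(m) = 0 (x(m) = 0*m = 0)
-4*x(1) = -4*0 = 0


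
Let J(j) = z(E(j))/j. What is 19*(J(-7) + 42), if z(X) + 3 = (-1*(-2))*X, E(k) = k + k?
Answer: 6175/7 ≈ 882.14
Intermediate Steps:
E(k) = 2*k
z(X) = -3 + 2*X (z(X) = -3 + (-1*(-2))*X = -3 + 2*X)
J(j) = (-3 + 4*j)/j (J(j) = (-3 + 2*(2*j))/j = (-3 + 4*j)/j)
19*(J(-7) + 42) = 19*((4 - 3/(-7)) + 42) = 19*((4 - 3*(-1/7)) + 42) = 19*((4 + 3/7) + 42) = 19*(31/7 + 42) = 19*(325/7) = 6175/7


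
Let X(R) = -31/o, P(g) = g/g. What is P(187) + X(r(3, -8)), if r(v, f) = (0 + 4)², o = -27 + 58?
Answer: 0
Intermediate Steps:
o = 31
r(v, f) = 16 (r(v, f) = 4² = 16)
P(g) = 1
X(R) = -1 (X(R) = -31/31 = -31*1/31 = -1)
P(187) + X(r(3, -8)) = 1 - 1 = 0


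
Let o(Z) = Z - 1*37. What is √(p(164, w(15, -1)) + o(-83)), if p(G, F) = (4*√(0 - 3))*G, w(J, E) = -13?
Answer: 2*√(-30 + 164*I*√3) ≈ 22.611 + 25.125*I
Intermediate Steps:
o(Z) = -37 + Z (o(Z) = Z - 37 = -37 + Z)
p(G, F) = 4*I*G*√3 (p(G, F) = (4*√(-3))*G = (4*(I*√3))*G = (4*I*√3)*G = 4*I*G*√3)
√(p(164, w(15, -1)) + o(-83)) = √(4*I*164*√3 + (-37 - 83)) = √(656*I*√3 - 120) = √(-120 + 656*I*√3)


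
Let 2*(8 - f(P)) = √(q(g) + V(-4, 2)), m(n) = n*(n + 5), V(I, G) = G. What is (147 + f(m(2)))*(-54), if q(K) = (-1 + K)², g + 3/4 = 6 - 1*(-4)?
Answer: -8370 + 27*√1121/4 ≈ -8144.0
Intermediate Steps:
g = 37/4 (g = -¾ + (6 - 1*(-4)) = -¾ + (6 + 4) = -¾ + 10 = 37/4 ≈ 9.2500)
m(n) = n*(5 + n)
f(P) = 8 - √1121/8 (f(P) = 8 - √((-1 + 37/4)² + 2)/2 = 8 - √((33/4)² + 2)/2 = 8 - √(1089/16 + 2)/2 = 8 - √1121/8)
(147 + f(m(2)))*(-54) = (147 + (8 - √1121/8))*(-54) = (155 - √1121/8)*(-54) = -8370 + 27*√1121/4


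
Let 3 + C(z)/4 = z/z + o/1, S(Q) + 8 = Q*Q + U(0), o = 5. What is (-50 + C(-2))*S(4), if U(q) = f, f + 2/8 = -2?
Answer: -437/2 ≈ -218.50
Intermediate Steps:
f = -9/4 (f = -1/4 - 2 = -9/4 ≈ -2.2500)
U(q) = -9/4
S(Q) = -41/4 + Q**2 (S(Q) = -8 + (Q*Q - 9/4) = -8 + (Q**2 - 9/4) = -8 + (-9/4 + Q**2) = -41/4 + Q**2)
C(z) = 12 (C(z) = -12 + 4*(z/z + 5/1) = -12 + 4*(1 + 5*1) = -12 + 4*(1 + 5) = -12 + 4*6 = -12 + 24 = 12)
(-50 + C(-2))*S(4) = (-50 + 12)*(-41/4 + 4**2) = -38*(-41/4 + 16) = -38*23/4 = -437/2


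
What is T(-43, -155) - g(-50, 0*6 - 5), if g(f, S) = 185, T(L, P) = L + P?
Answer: -383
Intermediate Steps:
T(-43, -155) - g(-50, 0*6 - 5) = (-43 - 155) - 1*185 = -198 - 185 = -383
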